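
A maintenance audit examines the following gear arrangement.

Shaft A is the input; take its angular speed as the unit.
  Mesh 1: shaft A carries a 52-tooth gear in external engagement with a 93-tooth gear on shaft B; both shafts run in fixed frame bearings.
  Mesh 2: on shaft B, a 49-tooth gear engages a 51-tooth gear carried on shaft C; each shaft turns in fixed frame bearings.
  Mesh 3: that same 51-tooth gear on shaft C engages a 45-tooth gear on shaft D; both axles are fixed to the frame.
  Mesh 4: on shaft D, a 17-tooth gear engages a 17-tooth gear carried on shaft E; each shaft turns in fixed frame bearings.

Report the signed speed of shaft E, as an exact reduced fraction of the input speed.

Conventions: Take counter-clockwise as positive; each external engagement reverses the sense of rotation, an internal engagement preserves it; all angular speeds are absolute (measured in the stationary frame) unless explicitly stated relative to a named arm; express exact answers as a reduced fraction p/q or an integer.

2548/4185

4-mesh fixed-axis compound train (all bearings frame-fixed)
mesh 1 [52T→93T]: |ω|/ω_in = 1×52/93 = 52/93, sense flips to −
mesh 2 [49T→51T]: |ω|/ω_in = (52/93)×49/51 = 2548/4743, sense flips to +
mesh 3 [51T→45T]: |ω|/ω_in = (2548/4743)×51/45 = 2548/4185, sense flips to −
mesh 4 [17T→17T]: |ω|/ω_in = (2548/4185)×17/17 = 2548/4185, sense flips to +
signed output speed (× input speed) = 2548/4185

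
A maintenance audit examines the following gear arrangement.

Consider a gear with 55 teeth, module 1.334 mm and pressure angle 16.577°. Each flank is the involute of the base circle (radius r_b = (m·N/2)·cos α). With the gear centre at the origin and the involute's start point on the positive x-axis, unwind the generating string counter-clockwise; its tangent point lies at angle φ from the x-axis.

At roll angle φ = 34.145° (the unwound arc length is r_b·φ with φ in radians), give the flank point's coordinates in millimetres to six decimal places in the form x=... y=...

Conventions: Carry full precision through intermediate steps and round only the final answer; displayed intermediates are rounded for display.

topology: single-mesh involute geometry — m = 1.334, N = 55
pitch radius r_p = m·N/2 = 1.334·55/2 = 36.685000
base radius r_b = r_p·cos α = 36.685000·cos 16.577° = 35.160268
roll angle φ = 34.145° = 0.59594267 rad
x = r_b·(cos φ + φ·sin φ) = 40.860307
y = r_b·(sin φ − φ·cos φ) = 2.393544

x=40.860307 y=2.393544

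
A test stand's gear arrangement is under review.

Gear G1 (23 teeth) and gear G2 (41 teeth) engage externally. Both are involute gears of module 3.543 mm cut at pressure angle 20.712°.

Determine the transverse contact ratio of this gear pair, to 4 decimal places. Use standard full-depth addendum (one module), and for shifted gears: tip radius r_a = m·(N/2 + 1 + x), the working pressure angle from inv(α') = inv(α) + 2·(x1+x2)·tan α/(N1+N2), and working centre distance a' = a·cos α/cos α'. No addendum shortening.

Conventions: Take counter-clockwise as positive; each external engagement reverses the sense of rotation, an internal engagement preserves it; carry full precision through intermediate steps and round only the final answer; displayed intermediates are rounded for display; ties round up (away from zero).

class = single-mesh tooth geometry [involute pair 23T × 41T, m = 3.543]
base radii: r_b1 = 38.111182, r_b2 = 67.937325
tip radii: r_a1 = 44.287500, r_a2 = 76.174500
no profile shift: α' = α, a' = a
action lengths: √(r_a1²−r_b1²) = 22.559265, √(r_a2²−r_b2²) = 34.453946
base pitch p_b = π·m·cos α = 10.411288
CR = (22.559265 + 34.453946 − 113.376000·sin 20.71200°)/10.411288 = 1.624721
contact ratio ≈ 1.6247

1.6247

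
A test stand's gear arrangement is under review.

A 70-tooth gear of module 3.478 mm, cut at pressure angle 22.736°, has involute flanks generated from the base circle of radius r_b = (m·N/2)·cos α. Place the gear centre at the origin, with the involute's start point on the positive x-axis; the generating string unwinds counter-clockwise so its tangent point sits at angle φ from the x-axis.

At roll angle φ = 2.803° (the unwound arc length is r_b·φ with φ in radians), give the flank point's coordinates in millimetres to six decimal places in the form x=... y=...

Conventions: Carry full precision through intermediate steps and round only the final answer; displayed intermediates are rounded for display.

class = single-mesh tooth geometry [base-circle involute, m = 3.478, 70T]
pitch radius r_p = m·N/2 = 3.478·70/2 = 121.730000
base radius r_b = r_p·cos α = 121.730000·cos 22.736° = 112.271023
roll angle φ = 2.803° = 0.04892158 rad
x = r_b·(cos φ + φ·sin φ) = 112.405293
y = r_b·(sin φ − φ·cos φ) = 0.004381

x=112.405293 y=0.004381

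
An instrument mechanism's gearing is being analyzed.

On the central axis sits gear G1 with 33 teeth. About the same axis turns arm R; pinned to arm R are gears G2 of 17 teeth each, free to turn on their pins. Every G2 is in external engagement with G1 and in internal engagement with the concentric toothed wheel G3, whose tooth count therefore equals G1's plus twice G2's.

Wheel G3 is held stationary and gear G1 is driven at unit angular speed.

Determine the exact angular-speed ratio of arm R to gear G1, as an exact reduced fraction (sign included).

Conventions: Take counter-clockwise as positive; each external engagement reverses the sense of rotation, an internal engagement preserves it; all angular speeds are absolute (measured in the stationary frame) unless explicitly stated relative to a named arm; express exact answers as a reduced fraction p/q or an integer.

33/100

class = planetary set [G3 = 33+2·17 = 67; Willis about the carrier]
ring teeth: 33 + 2·17 = 67
33(ω_sun−ω_arm) = −67(ω_ring−ω_arm),  ω_ring = 0, ω_sun = 1
33(1−ω_arm) = −67(0−ω_arm)  ⇒  100·ω_arm = 33  ⇒  ω_arm = 33/100
ω_out/ω_in = 33/100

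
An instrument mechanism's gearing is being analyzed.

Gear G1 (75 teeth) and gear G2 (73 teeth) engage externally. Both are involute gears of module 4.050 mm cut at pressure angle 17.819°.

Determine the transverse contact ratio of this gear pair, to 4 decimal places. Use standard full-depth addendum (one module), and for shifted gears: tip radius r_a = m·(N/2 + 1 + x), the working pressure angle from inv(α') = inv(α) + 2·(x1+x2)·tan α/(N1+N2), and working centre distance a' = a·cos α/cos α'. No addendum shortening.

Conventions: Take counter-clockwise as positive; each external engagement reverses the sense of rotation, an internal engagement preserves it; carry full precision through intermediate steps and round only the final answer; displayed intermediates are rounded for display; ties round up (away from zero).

1.9608

class = single-mesh tooth geometry [involute pair 75T × 73T, m = 4.050]
base radii: r_b1 = 144.589248, r_b2 = 140.733534
tip radii: r_a1 = 155.925000, r_a2 = 151.875000
no profile shift: α' = α, a' = a
action lengths: √(r_a1²−r_b1²) = 58.365701, √(r_a2²−r_b2²) = 57.097180
base pitch p_b = π·m·cos α = 12.113080
CR = (58.365701 + 57.097180 − 299.700000·sin 17.81900°)/12.113080 = 1.960804
contact ratio ≈ 1.9608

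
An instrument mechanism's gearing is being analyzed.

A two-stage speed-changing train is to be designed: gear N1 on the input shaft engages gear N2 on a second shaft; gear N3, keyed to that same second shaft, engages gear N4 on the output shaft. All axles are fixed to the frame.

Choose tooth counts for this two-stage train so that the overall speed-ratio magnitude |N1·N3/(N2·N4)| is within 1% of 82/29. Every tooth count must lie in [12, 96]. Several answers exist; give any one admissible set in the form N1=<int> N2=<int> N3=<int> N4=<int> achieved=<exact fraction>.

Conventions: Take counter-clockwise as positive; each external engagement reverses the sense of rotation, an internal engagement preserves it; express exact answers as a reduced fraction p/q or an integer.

design class (target 82/29): fixed-axis compound train
target = 82/29 in lowest terms: an exact hit needs N1·N3 = k·82 and N2·N4 = k·29 for one integer k, every count in [12, 96]; additionally prefer no 1:1 stage (N1 ≠ N2, N3 ≠ N4)
k = 1…11: no 1:1-free in-range split of k·82 and k·29 into factor pairs; take k = 12
k = 12: N1·N3 = 984 = 12·82, N2·N4 = 348 = 29·12
achieved = 12·82/(29·12) = 82/29; |achieved − target| = 0 ≤ 41/1450 ✓

N1=12 N2=29 N3=82 N4=12 achieved=82/29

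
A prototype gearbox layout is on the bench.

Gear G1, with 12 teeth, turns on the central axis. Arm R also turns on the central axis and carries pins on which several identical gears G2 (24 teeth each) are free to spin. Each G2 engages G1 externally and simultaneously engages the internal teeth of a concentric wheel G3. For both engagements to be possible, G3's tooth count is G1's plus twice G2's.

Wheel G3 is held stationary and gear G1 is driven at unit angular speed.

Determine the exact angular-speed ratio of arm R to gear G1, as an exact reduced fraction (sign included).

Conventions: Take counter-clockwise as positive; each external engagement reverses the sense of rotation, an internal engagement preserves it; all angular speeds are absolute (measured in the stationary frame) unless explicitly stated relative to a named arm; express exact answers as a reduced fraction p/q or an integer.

topology: planetary set — G1 12T / G2 24T / G3 60T, arm = carrier (Willis)
ring teeth: 12 + 2·24 = 60
12(ω_sun−ω_arm) = −60(ω_ring−ω_arm),  ω_ring = 0, ω_sun = 1
12(1−ω_arm) = −60(0−ω_arm)  ⇒  72·ω_arm = 12  ⇒  ω_arm = 1/6
ω_out/ω_in = 1/6

1/6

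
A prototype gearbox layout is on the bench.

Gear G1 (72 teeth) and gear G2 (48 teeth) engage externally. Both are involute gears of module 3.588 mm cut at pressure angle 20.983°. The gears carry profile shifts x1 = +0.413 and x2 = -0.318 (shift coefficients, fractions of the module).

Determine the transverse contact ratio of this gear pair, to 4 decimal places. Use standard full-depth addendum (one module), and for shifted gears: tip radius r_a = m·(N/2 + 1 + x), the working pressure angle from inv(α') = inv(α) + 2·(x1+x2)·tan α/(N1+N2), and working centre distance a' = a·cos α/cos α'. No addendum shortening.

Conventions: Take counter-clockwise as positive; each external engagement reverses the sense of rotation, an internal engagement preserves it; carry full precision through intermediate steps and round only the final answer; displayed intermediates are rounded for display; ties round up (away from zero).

topology: single-mesh involute geometry — m = 3.588, 72T/48T pair
base radii: r_b1 = 120.602446, r_b2 = 80.401630
tip radii: r_a1 = 134.237844, r_a2 = 88.559016
inv(α') = inv(20.983°) + 2·(+0.413-0.318)·tan α/(72+48) = 0.01790846  ⇒  α' = 21.21667°
a' = a·cos α / cos α' = 215.2800·cos 20.983°/cos 21.21667° = 215.619054
action lengths: √(r_a1²−r_b1²) = 58.947849, √(r_a2²−r_b2²) = 37.125155
base pitch p_b = π·m·cos α = 10.524549
CR = (58.947849 + 37.125155 − 215.619054·sin 21.21667°)/10.524549 = 1.714217
contact ratio ≈ 1.7142

1.7142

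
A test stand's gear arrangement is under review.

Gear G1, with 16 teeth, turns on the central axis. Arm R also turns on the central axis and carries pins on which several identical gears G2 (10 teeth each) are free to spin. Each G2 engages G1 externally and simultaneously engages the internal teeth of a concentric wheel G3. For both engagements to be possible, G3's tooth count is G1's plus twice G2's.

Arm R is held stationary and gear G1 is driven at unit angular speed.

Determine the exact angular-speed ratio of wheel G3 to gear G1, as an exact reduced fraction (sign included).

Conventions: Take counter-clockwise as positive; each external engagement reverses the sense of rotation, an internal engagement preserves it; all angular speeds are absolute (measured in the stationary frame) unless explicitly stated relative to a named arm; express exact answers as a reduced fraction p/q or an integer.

-4/9

planetary set (16T centre, 10T on arm, 36T internal) — Willis relation
ring teeth: 16 + 2·10 = 36
16(ω_sun−ω_arm) = −36(ω_ring−ω_arm),  ω_arm = 0, ω_sun = 1
ω_ring = 0 − (16/36)(1−0) = -4/9
ω_out/ω_in = -4/9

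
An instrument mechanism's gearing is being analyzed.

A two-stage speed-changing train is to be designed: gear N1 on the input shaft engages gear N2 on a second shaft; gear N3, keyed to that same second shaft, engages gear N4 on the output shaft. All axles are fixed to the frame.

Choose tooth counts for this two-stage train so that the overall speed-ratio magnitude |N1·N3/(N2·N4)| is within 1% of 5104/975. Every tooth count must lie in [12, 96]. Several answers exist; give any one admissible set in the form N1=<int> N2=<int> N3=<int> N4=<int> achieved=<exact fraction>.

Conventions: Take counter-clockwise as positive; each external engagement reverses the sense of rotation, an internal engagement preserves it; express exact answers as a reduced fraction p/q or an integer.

topology: fixed-axis compound train — 2 stages, target 5104/975
target = 5104/975 in lowest terms: an exact hit needs N1·N3 = k·5104 and N2·N4 = k·975 for one integer k, every count in [12, 96]; additionally prefer no 1:1 stage (N1 ≠ N2, N3 ≠ N4)
k = 1: N1·N3 = 5104 = 58·88, N2·N4 = 975 = 13·75
achieved = 58·88/(13·75) = 5104/975; |achieved − target| = 0 ≤ 1276/24375 ✓

N1=58 N2=13 N3=88 N4=75 achieved=5104/975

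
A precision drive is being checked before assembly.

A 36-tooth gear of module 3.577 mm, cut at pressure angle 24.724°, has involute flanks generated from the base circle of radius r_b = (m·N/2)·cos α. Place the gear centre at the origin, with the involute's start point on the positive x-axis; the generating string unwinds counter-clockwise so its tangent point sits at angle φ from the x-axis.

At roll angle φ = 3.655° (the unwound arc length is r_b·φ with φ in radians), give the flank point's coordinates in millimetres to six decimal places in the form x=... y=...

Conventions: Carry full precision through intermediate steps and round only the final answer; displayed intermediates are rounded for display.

topology: single-mesh involute geometry — m = 3.577, N = 36
pitch radius r_p = m·N/2 = 3.577·36/2 = 64.386000
base radius r_b = r_p·cos α = 64.386000·cos 24.724° = 58.483933
roll angle φ = 3.655° = 0.06379178 rad
x = r_b·(cos φ + φ·sin φ) = 58.602809
y = r_b·(sin φ − φ·cos φ) = 0.005059

x=58.602809 y=0.005059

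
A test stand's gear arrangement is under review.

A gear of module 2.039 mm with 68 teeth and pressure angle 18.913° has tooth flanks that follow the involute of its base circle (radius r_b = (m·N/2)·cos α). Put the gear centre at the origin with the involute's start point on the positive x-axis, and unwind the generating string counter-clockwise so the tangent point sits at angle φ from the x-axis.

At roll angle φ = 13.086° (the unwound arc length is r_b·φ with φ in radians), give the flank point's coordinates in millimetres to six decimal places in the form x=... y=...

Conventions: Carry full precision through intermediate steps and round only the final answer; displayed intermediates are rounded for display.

topology: single-mesh involute geometry — m = 2.039, N = 68
pitch radius r_p = m·N/2 = 2.039·68/2 = 69.326000
base radius r_b = r_p·cos α = 69.326000·cos 18.913° = 65.583217
roll angle φ = 13.086° = 0.22839379 rad
x = r_b·(cos φ + φ·sin φ) = 67.271507
y = r_b·(sin φ − φ·cos φ) = 0.259094

x=67.271507 y=0.259094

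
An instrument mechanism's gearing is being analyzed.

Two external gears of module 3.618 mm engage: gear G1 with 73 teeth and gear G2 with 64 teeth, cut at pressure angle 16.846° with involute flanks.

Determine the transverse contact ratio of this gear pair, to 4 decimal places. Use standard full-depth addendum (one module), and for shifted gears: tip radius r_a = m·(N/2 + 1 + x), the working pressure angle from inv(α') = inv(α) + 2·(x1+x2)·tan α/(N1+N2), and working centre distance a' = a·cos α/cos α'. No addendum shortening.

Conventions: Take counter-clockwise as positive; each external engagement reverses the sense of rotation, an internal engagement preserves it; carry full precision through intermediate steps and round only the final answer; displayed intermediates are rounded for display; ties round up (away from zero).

single-mesh involute tooth geometry (73T engaging 64T at module 3.618)
base radii: r_b1 = 126.390056, r_b2 = 110.807721
tip radii: r_a1 = 135.675000, r_a2 = 119.394000
no profile shift: α' = α, a' = a
action lengths: √(r_a1²−r_b1²) = 49.328078, √(r_a2²−r_b2²) = 44.458703
base pitch p_b = π·m·cos α = 10.878523
CR = (49.328078 + 44.458703 − 247.833000·sin 16.84600°)/10.878523 = 2.019089
contact ratio ≈ 2.0191

2.0191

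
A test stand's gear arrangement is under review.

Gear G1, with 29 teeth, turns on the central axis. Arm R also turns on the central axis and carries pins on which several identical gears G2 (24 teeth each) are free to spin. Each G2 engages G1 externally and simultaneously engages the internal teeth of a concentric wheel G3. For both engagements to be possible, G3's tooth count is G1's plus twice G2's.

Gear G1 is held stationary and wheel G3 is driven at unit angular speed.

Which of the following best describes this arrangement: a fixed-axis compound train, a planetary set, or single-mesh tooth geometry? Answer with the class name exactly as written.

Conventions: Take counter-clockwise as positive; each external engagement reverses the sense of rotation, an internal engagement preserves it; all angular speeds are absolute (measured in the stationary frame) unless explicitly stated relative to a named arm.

planetary set

recognized (axles ride arm R): planetary set, 29/24/77 teeth
classification: planetary set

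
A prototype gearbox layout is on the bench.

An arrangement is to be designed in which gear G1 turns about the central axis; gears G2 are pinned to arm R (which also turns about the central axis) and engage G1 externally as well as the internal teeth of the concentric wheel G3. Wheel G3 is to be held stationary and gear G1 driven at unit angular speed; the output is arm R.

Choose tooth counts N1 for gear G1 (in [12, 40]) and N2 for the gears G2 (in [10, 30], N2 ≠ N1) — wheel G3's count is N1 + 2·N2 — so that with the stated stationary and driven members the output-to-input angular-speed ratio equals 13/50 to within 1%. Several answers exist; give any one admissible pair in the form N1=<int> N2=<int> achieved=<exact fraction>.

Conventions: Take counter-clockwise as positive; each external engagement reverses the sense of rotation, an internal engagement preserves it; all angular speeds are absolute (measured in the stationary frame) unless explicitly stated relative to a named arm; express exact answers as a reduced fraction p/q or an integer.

topology: planetary set — design target 13/50, arm = carrier (Willis)
Willis with ω_ring = 0: ω_arm/ω_sun = N1/(N1+N3); set equal to 13/50  ⇒  N3/N1 = 1/(13/50) − 1 = 37/13
N3 = N1 + 2·N2  ⇒  N2/N1 = (N3/N1 − 1)/2 = (37/13 − 1)/2 = 12/13
smallest multiple with N1 ≥ 12 and N2 ≥ 10: k = 1  ⇒  N1 = 1·13 = 13, N2 = 1·12 = 12 (N1 ≤ 40, N2 ≤ 30, N2 ≠ N1 ✓), N3 = 13 + 2·12 = 37
check: N1/(N1+N3) with N1 = 13, N3 = 37 gives 13/50; |achieved − target| = 0 ≤ 13/5000 ✓

N1=13 N2=12 achieved=13/50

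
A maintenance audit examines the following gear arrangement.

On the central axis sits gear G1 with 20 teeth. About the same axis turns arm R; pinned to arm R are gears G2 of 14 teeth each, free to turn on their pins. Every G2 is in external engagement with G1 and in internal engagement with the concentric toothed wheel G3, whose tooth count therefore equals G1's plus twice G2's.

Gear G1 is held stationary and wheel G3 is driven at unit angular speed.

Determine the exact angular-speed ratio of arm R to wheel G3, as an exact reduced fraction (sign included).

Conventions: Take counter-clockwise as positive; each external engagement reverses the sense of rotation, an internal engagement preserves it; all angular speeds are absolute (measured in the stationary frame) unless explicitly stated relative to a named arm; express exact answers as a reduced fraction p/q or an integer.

12/17

recognized (axles ride arm R): planetary set, 20/14/48 teeth
ring teeth: 20 + 2·14 = 48
20(ω_sun−ω_arm) = −48(ω_ring−ω_arm),  ω_sun = 0, ω_ring = 1
20(0−ω_arm) = −48(1−ω_arm)  ⇒  68·ω_arm = 48  ⇒  ω_arm = 12/17
ω_out/ω_in = 12/17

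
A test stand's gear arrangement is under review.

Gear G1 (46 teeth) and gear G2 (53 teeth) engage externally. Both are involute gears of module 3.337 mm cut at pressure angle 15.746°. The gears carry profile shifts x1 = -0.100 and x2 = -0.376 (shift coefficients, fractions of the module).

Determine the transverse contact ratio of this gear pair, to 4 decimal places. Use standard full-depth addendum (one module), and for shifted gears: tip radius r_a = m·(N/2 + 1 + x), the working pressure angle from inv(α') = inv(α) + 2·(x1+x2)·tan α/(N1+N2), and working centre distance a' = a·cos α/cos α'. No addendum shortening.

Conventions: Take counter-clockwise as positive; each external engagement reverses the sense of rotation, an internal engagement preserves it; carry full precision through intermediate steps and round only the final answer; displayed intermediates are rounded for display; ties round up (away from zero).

recognized (one external pair, fixed centres): single-mesh tooth geometry, m = 3.337, N1 = 46, N2 = 53
base radii: r_b1 = 73.870856, r_b2 = 85.112073
tip radii: r_a1 = 79.754300, r_a2 = 90.512788
inv(α') = inv(15.746°) + 2·(-0.100-0.376)·tan α/(46+53) = 0.00442295  ⇒  α' = 13.46375°
a' = a·cos α / cos α' = 165.1815·cos 15.746°/cos 13.46375° = 163.475663
action lengths: √(r_a1²−r_b1²) = 30.064015, √(r_a2²−r_b2²) = 30.797723
base pitch p_b = π·m·cos α = 10.090093
CR = (30.064015 + 30.797723 − 163.475663·sin 13.46375°)/10.090093 = 2.259610
contact ratio ≈ 2.2596

2.2596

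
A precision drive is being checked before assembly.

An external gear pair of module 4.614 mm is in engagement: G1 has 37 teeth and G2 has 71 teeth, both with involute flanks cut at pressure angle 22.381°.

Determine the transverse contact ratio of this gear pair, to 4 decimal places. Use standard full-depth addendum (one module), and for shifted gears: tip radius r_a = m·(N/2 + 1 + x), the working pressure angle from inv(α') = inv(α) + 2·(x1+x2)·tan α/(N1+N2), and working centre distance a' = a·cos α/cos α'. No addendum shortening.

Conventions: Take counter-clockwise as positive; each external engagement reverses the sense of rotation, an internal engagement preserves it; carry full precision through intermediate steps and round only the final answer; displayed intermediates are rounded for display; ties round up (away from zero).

single-mesh involute tooth geometry (37T engaging 71T at module 4.614)
base radii: r_b1 = 78.929107, r_b2 = 151.458557
tip radii: r_a1 = 89.973000, r_a2 = 168.411000
no profile shift: α' = α, a' = a
action lengths: √(r_a1²−r_b1²) = 43.189545, √(r_a2²−r_b2²) = 73.638104
base pitch p_b = π·m·cos α = 13.403411
CR = (43.189545 + 73.638104 − 249.156000·sin 22.38100°)/13.403411 = 1.638245
contact ratio ≈ 1.6382

1.6382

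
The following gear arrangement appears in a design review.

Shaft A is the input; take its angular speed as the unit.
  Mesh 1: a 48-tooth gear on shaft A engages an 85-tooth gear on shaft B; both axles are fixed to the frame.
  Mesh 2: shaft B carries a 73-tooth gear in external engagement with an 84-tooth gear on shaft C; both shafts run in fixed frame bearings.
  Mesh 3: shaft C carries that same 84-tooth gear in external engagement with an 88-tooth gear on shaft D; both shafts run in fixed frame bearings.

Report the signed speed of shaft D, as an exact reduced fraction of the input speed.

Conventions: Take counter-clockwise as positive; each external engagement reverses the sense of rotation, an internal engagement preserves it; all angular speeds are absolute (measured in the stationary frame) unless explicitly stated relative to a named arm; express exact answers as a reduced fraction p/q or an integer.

3-mesh fixed-axis compound train (all bearings frame-fixed)
mesh 1 [48T→85T]: |ω|/ω_in = 1×48/85 = 48/85, sense flips to −
mesh 2 [73T→84T]: |ω|/ω_in = (48/85)×73/84 = 292/595, sense flips to +
mesh 3 [84T→88T]: |ω|/ω_in = (292/595)×84/88 = 438/935, sense flips to −
signed output speed (× input speed) = -438/935

-438/935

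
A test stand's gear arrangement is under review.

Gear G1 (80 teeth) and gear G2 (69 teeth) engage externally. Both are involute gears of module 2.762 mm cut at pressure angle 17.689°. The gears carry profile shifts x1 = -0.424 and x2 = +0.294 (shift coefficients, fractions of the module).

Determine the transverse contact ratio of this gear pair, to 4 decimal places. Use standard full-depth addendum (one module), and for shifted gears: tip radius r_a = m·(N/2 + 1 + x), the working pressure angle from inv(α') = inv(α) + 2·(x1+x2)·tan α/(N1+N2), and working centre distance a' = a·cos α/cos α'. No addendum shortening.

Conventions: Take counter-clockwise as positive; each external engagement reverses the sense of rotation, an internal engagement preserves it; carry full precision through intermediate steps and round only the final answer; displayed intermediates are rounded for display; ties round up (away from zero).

class = single-mesh tooth geometry [involute pair 80T × 69T, m = 2.762]
base radii: r_b1 = 105.256487, r_b2 = 90.783720
tip radii: r_a1 = 112.070912, r_a2 = 98.863028
inv(α') = inv(17.689°) + 2·(-0.424+0.294)·tan α/(80+69) = 0.00964137  ⇒  α' = 17.36940°
a' = a·cos α / cos α' = 205.7690·cos 17.689°/cos 17.36940° = 205.406782
action lengths: √(r_a1²−r_b1²) = 38.483259, √(r_a2²−r_b2²) = 39.143511
base pitch p_b = π·m·cos α = 8.266825
CR = (38.483259 + 39.143511 − 205.406782·sin 17.36940°)/8.266825 = 1.972515
contact ratio ≈ 1.9725

1.9725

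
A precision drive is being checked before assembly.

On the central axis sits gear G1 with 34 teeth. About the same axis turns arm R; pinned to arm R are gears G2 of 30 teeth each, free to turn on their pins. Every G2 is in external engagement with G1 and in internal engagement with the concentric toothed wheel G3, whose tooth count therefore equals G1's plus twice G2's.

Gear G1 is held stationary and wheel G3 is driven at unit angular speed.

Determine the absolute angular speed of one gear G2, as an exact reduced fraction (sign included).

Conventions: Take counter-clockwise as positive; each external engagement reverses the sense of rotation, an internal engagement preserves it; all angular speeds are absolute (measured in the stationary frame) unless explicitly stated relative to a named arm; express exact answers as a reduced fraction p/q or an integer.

47/30

planetary set (34T centre, 30T on arm, 94T internal) — Willis relation
ring teeth: 34 + 2·30 = 94
34(ω_sun−ω_arm) = −94(ω_ring−ω_arm),  ω_sun = 0, ω_ring = 1
34(0−ω_arm) = −94(1−ω_arm)  ⇒  128·ω_arm = 94  ⇒  ω_arm = 47/64
sun–planet mesh: 34·(0−47/64) = −30·(ω_p−ω_arm)  ⇒  ω_p−ω_arm = 799/960
ω_p = 47/64 + 799/960 = 47/30
exact speed ratio = 47/30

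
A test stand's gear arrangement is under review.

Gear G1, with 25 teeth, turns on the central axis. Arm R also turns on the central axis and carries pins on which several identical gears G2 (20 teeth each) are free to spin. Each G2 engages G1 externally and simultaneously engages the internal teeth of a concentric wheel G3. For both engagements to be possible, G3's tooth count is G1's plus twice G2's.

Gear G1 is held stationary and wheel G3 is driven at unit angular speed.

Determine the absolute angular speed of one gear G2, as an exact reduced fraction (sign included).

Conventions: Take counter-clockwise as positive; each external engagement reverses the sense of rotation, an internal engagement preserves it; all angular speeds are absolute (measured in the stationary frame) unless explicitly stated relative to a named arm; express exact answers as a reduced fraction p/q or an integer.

class = planetary set [G3 = 25+2·20 = 65; Willis about the carrier]
ring teeth: 25 + 2·20 = 65
25(ω_sun−ω_arm) = −65(ω_ring−ω_arm),  ω_sun = 0, ω_ring = 1
25(0−ω_arm) = −65(1−ω_arm)  ⇒  90·ω_arm = 65  ⇒  ω_arm = 13/18
sun–planet mesh: 25·(0−13/18) = −20·(ω_p−ω_arm)  ⇒  ω_p−ω_arm = 65/72
ω_p = 13/18 + 65/72 = 13/8
exact speed ratio = 13/8

13/8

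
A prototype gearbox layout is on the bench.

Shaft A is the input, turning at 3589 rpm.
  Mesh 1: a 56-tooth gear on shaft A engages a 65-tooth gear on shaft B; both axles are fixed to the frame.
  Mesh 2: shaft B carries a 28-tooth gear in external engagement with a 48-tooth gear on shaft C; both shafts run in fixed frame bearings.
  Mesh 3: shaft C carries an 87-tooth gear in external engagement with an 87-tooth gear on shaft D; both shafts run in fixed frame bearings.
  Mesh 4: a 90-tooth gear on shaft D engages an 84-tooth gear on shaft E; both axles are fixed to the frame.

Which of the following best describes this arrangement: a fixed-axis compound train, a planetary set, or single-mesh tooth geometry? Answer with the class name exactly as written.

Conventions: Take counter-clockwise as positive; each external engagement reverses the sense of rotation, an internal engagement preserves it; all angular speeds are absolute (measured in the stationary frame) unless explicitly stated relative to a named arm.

class = fixed-axis compound train [4 meshes; 4 ratios multiply, 4 sense flips]
classification: fixed-axis compound train

fixed-axis compound train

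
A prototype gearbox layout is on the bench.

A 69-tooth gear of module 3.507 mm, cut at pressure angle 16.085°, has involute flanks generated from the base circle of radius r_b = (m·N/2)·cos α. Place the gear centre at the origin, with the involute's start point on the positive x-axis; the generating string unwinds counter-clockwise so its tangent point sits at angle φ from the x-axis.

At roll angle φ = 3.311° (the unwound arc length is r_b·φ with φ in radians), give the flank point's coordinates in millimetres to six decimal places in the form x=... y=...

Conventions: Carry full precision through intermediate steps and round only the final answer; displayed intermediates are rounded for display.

x=116.448842 y=0.007476

class = single-mesh tooth geometry [base-circle involute, m = 3.507, 69T]
pitch radius r_p = m·N/2 = 3.507·69/2 = 120.991500
base radius r_b = r_p·cos α = 120.991500·cos 16.085° = 116.254891
roll angle φ = 3.311° = 0.05778785 rad
x = r_b·(cos φ + φ·sin φ) = 116.448842
y = r_b·(sin φ − φ·cos φ) = 0.007476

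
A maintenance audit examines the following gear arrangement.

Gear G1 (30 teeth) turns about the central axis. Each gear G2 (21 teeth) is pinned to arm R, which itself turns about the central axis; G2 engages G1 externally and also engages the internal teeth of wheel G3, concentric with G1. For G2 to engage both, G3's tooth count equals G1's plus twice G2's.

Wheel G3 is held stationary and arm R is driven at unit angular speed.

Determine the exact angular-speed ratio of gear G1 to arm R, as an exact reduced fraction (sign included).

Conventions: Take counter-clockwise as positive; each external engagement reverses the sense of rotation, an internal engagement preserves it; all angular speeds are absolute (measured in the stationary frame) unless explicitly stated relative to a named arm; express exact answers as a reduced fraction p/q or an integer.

planetary set (30T centre, 21T on arm, 72T internal) — Willis relation
ring teeth: 30 + 2·21 = 72
30(ω_sun−ω_arm) = −72(ω_ring−ω_arm),  ω_ring = 0, ω_arm = 1
ω_sun = 1 − (72/30)(0−1) = 17/5
ω_out/ω_in = 17/5

17/5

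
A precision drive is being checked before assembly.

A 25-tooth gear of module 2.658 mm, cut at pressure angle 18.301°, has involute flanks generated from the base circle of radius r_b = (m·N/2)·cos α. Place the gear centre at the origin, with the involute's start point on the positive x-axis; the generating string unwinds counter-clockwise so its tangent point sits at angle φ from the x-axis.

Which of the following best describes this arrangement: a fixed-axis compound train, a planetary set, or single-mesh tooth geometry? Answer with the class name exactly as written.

single-mesh tooth geometry

topology: single-mesh involute geometry — m = 2.658, N = 25
classification: single-mesh tooth geometry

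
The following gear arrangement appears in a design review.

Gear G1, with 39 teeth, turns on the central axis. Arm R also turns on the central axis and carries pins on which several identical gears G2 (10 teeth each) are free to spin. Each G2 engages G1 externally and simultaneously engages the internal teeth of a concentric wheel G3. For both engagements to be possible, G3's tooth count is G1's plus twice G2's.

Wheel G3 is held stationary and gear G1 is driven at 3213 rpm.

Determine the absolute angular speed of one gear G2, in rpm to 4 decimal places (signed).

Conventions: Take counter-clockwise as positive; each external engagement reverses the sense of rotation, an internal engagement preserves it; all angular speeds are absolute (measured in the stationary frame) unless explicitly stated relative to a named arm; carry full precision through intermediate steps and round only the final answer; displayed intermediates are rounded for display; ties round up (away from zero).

recognized (axles ride arm R): planetary set, 39/10/59 teeth
normalise by the input: solve with ω_sun = 1, then scale by 3213 rpm
ring teeth: 39 + 2·10 = 59
39(ω_sun−ω_arm) = −59(ω_ring−ω_arm),  ω_ring = 0, ω_sun = 1
39(1−ω_arm) = −59(0−ω_arm)  ⇒  98·ω_arm = 39  ⇒  ω_arm = 39/98
sun–planet mesh: 39·(1−39/98) = −10·(ω_p−ω_arm)  ⇒  ω_p−ω_arm = -2301/980
ω_p = 39/98 − 2301/980 = -39/20
scale: ω_p = -39/20 × 3213 rpm = -6265.3500 rpm

-6265.3500 rpm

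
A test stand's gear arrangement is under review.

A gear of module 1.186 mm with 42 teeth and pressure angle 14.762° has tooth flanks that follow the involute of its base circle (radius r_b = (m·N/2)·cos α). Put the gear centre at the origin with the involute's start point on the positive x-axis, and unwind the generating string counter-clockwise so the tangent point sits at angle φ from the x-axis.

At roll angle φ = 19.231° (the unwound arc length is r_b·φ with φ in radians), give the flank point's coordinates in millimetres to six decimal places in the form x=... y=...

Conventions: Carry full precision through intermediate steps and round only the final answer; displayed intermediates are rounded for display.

x=25.402560 y=0.300153

class = single-mesh tooth geometry [base-circle involute, m = 1.186, 42T]
pitch radius r_p = m·N/2 = 1.186·42/2 = 24.906000
base radius r_b = r_p·cos α = 24.906000·cos 14.762° = 24.083918
roll angle φ = 19.231° = 0.33564427 rad
x = r_b·(cos φ + φ·sin φ) = 25.402560
y = r_b·(sin φ − φ·cos φ) = 0.300153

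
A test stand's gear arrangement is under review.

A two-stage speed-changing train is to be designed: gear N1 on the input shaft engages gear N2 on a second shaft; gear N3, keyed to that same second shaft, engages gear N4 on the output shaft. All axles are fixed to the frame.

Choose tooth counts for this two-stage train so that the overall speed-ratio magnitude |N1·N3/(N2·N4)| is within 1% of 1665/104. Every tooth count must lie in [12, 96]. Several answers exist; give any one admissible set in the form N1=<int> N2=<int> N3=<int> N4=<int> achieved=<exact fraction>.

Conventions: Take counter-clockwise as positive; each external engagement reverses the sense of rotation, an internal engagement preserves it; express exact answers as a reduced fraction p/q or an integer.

N1=37 N2=13 N3=90 N4=16 achieved=1665/104

2-stage fixed-axis compound train for ratio 1665/104
target = 1665/104 in lowest terms: an exact hit needs N1·N3 = k·1665 and N2·N4 = k·104 for one integer k, every count in [12, 96]; additionally prefer no 1:1 stage (N1 ≠ N2, N3 ≠ N4)
k = 1: no 1:1-free in-range split of k·1665 and k·104 into factor pairs; take k = 2
k = 2: N1·N3 = 3330 = 37·90, N2·N4 = 208 = 13·16
achieved = 37·90/(13·16) = 1665/104; |achieved − target| = 0 ≤ 333/2080 ✓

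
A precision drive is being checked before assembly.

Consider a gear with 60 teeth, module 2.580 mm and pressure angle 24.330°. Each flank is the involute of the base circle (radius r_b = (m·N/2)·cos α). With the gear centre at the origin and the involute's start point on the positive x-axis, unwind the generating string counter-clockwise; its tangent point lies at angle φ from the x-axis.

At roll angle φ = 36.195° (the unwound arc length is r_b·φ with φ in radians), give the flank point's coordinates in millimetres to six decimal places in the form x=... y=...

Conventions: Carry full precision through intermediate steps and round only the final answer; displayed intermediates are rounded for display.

class = single-mesh tooth geometry [base-circle involute, m = 2.580, 60T]
pitch radius r_p = m·N/2 = 2.580·60/2 = 77.400000
base radius r_b = r_p·cos α = 77.400000·cos 24.330° = 70.525927
roll angle φ = 36.195° = 0.63172192 rad
x = r_b·(cos φ + φ·sin φ) = 83.225242
y = r_b·(sin φ − φ·cos φ) = 5.693429

x=83.225242 y=5.693429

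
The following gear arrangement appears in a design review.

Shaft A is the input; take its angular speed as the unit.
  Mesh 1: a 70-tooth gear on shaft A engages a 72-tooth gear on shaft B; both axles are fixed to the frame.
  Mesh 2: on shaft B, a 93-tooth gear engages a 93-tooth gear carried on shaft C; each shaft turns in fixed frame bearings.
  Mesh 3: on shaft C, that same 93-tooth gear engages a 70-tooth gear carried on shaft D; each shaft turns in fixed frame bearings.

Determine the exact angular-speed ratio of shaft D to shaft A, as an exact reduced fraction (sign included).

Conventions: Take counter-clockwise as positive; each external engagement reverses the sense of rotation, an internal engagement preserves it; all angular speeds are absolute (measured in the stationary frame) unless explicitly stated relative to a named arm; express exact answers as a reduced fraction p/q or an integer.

-31/24

class = fixed-axis compound train [3 meshes; 3 ratios multiply, 3 sense flips]
mesh 1 [70T→72T]: running ratio 35/36, sense −
mesh 2 [93T→93T]: running ratio 35/36, sense +
mesh 3 [93T→70T]: running ratio 31/24, sense −
ω_out/ω_in = -31/24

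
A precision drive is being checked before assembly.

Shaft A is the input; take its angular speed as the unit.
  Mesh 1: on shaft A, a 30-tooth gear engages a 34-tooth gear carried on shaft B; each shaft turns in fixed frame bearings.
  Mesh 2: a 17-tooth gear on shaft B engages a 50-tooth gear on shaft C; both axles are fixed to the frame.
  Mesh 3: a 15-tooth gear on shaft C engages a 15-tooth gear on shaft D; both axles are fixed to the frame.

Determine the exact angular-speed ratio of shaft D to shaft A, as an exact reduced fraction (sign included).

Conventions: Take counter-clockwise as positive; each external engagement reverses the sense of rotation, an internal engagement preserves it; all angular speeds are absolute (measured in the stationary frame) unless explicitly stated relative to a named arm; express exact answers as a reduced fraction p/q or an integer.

class = fixed-axis compound train [3 meshes; 3 ratios multiply, 3 sense flips]
mesh 1 [30T→34T]: running ratio 15/17, sense −
mesh 2 [17T→50T]: running ratio 3/10, sense +
mesh 3 [15T→15T]: running ratio 3/10, sense −
ω_out/ω_in = -3/10

-3/10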